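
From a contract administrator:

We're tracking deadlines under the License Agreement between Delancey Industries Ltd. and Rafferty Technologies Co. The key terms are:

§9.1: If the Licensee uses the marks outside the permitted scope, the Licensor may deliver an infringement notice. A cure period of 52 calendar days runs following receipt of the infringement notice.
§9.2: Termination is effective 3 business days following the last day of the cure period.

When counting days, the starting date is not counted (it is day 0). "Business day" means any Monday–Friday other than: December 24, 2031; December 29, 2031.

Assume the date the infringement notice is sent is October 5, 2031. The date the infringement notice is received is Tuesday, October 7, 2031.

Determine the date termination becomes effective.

December 3, 2031

Adding 52 calendar days to October 7, 2031 gives November 28, 2031, which is the last day of the cure period.
From Friday, November 28, 2031, 3 business days (Dec 1, Dec 2, Dec 3, skipping weekends) brings us to Wednesday, December 3, 2031, which is the date termination becomes effective.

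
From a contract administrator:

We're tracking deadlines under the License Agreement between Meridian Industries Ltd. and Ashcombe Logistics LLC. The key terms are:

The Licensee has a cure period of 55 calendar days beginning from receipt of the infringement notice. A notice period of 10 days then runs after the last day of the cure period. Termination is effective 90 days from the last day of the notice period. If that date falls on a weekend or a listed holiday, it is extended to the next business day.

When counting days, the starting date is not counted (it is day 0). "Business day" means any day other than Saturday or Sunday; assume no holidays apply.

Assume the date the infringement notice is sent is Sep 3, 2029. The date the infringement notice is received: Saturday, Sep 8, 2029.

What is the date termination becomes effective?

Feb 11, 2030

The last day of the cure period: Sep 8, 2029 + 55 days = Nov 2, 2029.
The last day of the notice period: 10 calendar days after Nov 2, 2029 is Nov 12, 2029.
The date termination becomes effective: 90 calendar days after Nov 12, 2029 is Feb 10, 2030. That falls on a Sunday, so it rolls to the next business day, Monday, Feb 11, 2030.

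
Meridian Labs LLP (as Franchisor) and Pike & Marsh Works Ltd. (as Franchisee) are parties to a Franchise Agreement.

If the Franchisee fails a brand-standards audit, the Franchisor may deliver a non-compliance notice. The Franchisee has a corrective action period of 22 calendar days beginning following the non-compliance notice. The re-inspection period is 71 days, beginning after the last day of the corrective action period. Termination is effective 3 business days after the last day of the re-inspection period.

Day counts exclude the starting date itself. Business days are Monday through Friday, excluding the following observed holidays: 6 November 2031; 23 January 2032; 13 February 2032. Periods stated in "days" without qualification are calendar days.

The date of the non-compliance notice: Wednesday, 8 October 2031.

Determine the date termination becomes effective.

The last day of the corrective action period: 22 calendar days after 8 October 2031 is 30 October 2031.
Adding 71 calendar days to 30 October 2031 gives 9 January 2032, which is the last day of the re-inspection period.
The date termination becomes effective: counting 3 business days from Friday, 9 January 2032 (Jan 12, Jan 13, Jan 14, skipping weekends) reaches Wednesday, 14 January 2032.

14 January 2032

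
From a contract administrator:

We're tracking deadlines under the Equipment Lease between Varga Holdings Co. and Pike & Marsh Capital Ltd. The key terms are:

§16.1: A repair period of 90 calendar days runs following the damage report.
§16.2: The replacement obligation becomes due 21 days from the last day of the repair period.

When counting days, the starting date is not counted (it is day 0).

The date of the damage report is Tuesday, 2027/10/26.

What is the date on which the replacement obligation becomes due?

Adding 90 calendar days to 2027/10/26 gives 2028/01/24, which is the last day of the repair period.
The date on which the replacement obligation becomes due: 2028/01/24 + 21 days = 2028/02/14.

2028/02/14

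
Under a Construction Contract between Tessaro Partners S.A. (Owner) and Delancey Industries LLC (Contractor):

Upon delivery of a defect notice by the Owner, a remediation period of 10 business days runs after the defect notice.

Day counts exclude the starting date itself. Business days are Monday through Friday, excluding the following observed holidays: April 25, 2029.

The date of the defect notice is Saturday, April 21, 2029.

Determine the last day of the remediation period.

The last day of the remediation period: counting 10 business days from Saturday, April 21, 2029 (Apr 23, Apr 24, Apr 26, Apr 27, Apr 30, May 1, May 2, May 3, May 4, May 7, skipping weekends and the listed holiday on Apr 25) reaches Monday, May 7, 2029.

May 7, 2029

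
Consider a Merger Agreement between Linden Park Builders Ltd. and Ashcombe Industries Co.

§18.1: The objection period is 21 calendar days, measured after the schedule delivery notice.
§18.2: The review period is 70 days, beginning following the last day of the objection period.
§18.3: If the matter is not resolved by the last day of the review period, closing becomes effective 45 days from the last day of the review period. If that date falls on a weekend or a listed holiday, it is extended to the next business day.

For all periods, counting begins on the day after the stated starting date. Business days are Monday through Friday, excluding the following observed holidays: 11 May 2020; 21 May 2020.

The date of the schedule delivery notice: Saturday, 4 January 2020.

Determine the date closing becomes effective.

Adding 21 calendar days to 4 January 2020 gives 25 January 2020, which is the last day of the objection period.
The last day of the review period: 25 January 2020 + 70 days = 4 April 2020.
The date closing becomes effective: 4 April 2020 + 45 days = 19 May 2020. 19 May 2020 is a Tuesday and is not a listed holiday, so no roll-forward applies.

19 May 2020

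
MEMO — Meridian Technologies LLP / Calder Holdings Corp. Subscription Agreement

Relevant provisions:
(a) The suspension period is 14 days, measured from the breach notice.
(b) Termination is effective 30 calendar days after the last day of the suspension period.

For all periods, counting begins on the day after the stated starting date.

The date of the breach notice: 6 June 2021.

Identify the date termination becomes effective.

The last day of the suspension period: 14 calendar days after 6 June 2021 is 20 June 2021.
The date termination becomes effective: 30 calendar days after 20 June 2021 is 20 July 2021.

20 July 2021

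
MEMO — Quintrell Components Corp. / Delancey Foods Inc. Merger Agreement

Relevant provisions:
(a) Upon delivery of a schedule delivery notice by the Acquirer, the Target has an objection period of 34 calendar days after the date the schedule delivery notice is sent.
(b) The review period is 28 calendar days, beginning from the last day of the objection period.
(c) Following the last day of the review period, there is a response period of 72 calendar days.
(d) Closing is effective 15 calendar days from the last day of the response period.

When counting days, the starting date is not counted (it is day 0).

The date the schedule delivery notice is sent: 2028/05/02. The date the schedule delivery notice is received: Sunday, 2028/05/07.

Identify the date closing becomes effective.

2028/09/28

Adding 34 calendar days to 2028/05/02 gives 2028/06/05, which is the last day of the objection period.
Adding 28 calendar days to 2028/06/05 gives 2028/07/03, which is the last day of the review period.
The last day of the response period: 2028/07/03 + 72 days = 2028/09/13.
Adding 15 calendar days to 2028/09/13 gives 2028/09/28, which is the date closing becomes effective.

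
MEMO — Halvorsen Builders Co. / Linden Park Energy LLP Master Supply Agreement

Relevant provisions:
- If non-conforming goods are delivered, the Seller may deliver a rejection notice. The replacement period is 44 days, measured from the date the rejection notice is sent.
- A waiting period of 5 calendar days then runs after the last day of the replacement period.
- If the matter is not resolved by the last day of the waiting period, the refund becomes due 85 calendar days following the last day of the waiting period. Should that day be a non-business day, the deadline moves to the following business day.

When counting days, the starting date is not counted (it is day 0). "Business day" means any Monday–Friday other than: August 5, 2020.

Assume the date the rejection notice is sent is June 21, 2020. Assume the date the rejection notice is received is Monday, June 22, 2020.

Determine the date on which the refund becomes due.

November 2, 2020

The last day of the replacement period: 44 calendar days after June 21, 2020 is August 4, 2020.
The last day of the waiting period: 5 calendar days after August 4, 2020 is August 9, 2020.
Adding 85 calendar days to August 9, 2020 gives November 2, 2020, which is the date on which the refund becomes due. November 2, 2020 is a Monday and is not a listed holiday, so no roll-forward applies.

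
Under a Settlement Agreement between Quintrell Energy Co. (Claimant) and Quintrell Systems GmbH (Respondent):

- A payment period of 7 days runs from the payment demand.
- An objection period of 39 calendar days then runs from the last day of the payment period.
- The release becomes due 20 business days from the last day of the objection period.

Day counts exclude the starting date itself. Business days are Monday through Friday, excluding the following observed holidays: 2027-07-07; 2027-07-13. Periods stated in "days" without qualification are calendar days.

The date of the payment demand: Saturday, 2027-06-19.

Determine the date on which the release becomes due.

2027-09-01

The last day of the payment period: 7 calendar days after 2027-06-19 is 2027-06-26.
The last day of the objection period: 2027-06-26 + 39 days = 2027-08-04.
The date on which the release becomes due: 20 business days after Wednesday, 2027-08-04, skipping weekends — Aug 5, Aug 6, Aug 9, Aug 10, …, Aug 30, Aug 31, Sep 1 — lands on Wednesday, 2027-09-01.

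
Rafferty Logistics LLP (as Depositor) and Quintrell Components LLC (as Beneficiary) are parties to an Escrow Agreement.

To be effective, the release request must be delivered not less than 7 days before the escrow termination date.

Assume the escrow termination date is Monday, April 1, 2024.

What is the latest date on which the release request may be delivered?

Counting back 7 calendar days from April 1, 2024 gives March 25, 2024.

March 25, 2024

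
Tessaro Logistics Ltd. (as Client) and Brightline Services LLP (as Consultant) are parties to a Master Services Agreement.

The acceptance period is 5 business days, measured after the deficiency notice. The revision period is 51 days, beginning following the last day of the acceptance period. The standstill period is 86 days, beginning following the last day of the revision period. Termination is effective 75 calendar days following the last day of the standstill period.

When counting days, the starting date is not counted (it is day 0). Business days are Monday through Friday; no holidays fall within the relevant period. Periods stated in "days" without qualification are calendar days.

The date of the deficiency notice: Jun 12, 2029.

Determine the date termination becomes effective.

The last day of the acceptance period: counting 5 business days from Tuesday, Jun 12, 2029 (Jun 13, Jun 14, Jun 15, Jun 18, Jun 19, skipping weekends) reaches Tuesday, Jun 19, 2029.
The last day of the revision period: 51 calendar days after Jun 19, 2029 is Aug 9, 2029.
Adding 86 calendar days to Aug 9, 2029 gives Nov 3, 2029, which is the last day of the standstill period.
Adding 75 calendar days to Nov 3, 2029 gives Jan 17, 2030, which is the date termination becomes effective.

Jan 17, 2030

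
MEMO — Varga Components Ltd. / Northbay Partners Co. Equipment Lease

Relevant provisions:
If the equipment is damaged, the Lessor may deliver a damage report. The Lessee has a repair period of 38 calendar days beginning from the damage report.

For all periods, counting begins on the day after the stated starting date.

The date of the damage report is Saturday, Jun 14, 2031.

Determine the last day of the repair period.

Jul 22, 2031

Adding 38 calendar days to Jun 14, 2031 gives Jul 22, 2031, which is the last day of the repair period.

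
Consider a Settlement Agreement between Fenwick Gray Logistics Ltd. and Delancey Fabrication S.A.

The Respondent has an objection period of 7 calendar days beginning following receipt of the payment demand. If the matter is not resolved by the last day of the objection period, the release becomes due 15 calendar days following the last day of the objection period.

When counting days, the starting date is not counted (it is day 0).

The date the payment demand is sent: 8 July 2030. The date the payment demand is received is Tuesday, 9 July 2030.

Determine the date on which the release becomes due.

Adding 7 calendar days to 9 July 2030 gives 16 July 2030, which is the last day of the objection period.
Adding 15 calendar days to 16 July 2030 gives 31 July 2030, which is the date on which the release becomes due.

31 July 2030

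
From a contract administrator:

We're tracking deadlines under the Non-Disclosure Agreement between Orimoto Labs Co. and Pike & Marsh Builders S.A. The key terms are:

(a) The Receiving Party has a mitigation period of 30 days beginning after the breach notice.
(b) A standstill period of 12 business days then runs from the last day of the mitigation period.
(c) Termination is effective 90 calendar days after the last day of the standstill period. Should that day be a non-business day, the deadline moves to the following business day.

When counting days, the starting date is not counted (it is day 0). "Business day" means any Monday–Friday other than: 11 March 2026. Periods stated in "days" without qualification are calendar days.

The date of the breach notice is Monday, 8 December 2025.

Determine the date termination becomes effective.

23 April 2026

The last day of the mitigation period: 8 December 2025 + 30 days = 7 January 2026.
From Wednesday, 7 January 2026, 12 business days (Jan 8, Jan 9, Jan 12, Jan 13, …, Jan 21, Jan 22, Jan 23, skipping weekends) brings us to Friday, 23 January 2026, which is the last day of the standstill period.
The date termination becomes effective: 90 calendar days after 23 January 2026 is 23 April 2026. 23 April 2026 is a Thursday and is not a listed holiday, so no roll-forward applies.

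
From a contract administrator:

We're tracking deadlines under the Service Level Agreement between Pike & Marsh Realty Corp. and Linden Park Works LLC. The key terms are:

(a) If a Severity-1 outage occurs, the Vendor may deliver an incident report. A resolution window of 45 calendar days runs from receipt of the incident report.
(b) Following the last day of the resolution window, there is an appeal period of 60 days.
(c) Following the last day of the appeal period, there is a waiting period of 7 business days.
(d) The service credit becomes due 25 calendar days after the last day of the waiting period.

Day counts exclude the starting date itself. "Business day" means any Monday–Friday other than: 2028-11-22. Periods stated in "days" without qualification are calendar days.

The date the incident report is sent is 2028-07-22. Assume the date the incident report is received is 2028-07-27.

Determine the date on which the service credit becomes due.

2028-12-15

The last day of the resolution window: 2028-07-27 + 45 days = 2028-09-10.
Adding 60 calendar days to 2028-09-10 gives 2028-11-09, which is the last day of the appeal period.
The last day of the waiting period: 7 business days after Thursday, 2028-11-09, skipping weekends — Nov 10, Nov 13, Nov 14, Nov 15, Nov 16, Nov 17, Nov 20 — lands on Monday, 2028-11-20.
The date on which the service credit becomes due: 25 calendar days after 2028-11-20 is 2028-12-15.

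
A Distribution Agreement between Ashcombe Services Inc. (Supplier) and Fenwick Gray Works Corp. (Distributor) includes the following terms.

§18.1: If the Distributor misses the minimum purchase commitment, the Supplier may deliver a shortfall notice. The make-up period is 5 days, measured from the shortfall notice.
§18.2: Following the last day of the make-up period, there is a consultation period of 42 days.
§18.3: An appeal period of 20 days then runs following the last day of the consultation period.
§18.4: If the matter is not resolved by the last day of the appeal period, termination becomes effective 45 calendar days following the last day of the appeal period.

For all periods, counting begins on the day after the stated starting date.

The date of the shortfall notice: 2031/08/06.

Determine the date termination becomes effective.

2031/11/26

The last day of the make-up period: 5 calendar days after 2031/08/06 is 2031/08/11.
Adding 42 calendar days to 2031/08/11 gives 2031/09/22, which is the last day of the consultation period.
The last day of the appeal period: 2031/09/22 + 20 days = 2031/10/12.
The date termination becomes effective: 2031/10/12 + 45 days = 2031/11/26.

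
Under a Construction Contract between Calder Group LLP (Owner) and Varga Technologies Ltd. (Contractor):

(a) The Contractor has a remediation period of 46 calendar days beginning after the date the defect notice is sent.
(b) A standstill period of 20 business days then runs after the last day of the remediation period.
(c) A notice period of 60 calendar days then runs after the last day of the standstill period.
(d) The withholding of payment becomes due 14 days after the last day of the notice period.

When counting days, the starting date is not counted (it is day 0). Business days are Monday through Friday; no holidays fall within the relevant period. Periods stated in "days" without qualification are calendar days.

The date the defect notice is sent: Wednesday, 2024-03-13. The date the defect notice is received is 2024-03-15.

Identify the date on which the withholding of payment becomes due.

2024-08-06

Adding 46 calendar days to 2024-03-13 gives 2024-04-28, which is the last day of the remediation period.
From Sunday, 2024-04-28, 20 business days (Apr 29, Apr 30, May 1, May 2, …, May 22, May 23, May 24, skipping weekends) brings us to Friday, 2024-05-24, which is the last day of the standstill period.
The last day of the notice period: 60 calendar days after 2024-05-24 is 2024-07-23.
The date on which the withholding of payment becomes due: 14 calendar days after 2024-07-23 is 2024-08-06.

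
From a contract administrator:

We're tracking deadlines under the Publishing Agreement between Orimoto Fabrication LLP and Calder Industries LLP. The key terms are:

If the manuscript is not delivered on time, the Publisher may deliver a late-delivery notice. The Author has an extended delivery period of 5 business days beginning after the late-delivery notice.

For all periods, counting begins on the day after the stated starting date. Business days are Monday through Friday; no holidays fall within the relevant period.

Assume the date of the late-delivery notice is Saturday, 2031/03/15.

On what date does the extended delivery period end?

The last day of the extended delivery period: counting 5 business days from Saturday, 2031/03/15 (Mar 17, Mar 18, Mar 19, Mar 20, Mar 21, skipping weekends) reaches Friday, 2031/03/21.

2031/03/21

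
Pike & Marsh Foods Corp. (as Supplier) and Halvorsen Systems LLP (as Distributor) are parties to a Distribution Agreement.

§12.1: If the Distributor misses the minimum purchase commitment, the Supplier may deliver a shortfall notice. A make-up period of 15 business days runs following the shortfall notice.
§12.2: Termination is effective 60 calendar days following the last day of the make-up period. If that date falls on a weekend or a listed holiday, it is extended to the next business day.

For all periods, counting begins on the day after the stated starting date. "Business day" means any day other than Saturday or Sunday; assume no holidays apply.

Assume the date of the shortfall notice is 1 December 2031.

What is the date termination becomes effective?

The last day of the make-up period: counting 15 business days from Monday, 1 December 2031 (Dec 2, Dec 3, Dec 4, Dec 5, …, Dec 18, Dec 19, Dec 22, skipping weekends) reaches Monday, 22 December 2031.
The date termination becomes effective: 60 calendar days after 22 December 2031 is 20 February 2032. 20 February 2032 is a Friday, so no roll-forward applies.

20 February 2032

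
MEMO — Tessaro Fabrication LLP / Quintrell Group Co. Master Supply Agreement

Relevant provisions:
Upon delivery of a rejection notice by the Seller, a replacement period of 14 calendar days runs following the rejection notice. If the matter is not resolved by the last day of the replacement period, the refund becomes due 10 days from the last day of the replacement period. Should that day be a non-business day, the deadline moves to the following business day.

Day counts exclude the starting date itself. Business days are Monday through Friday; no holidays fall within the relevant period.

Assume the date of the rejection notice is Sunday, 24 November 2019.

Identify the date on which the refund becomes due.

Adding 14 calendar days to 24 November 2019 gives 8 December 2019, which is the last day of the replacement period.
The date on which the refund becomes due: 8 December 2019 + 10 days = 18 December 2019. 18 December 2019 is a Wednesday, so no roll-forward applies.

18 December 2019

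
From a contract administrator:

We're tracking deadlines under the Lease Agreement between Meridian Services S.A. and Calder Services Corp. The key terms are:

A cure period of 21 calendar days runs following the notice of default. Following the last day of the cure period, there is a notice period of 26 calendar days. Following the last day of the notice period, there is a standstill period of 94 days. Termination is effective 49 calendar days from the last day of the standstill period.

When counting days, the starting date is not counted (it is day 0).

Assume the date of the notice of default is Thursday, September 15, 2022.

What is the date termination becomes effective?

March 24, 2023

Adding 21 calendar days to September 15, 2022 gives October 6, 2022, which is the last day of the cure period.
The last day of the notice period: 26 calendar days after October 6, 2022 is November 1, 2022.
The last day of the standstill period: 94 calendar days after November 1, 2022 is February 3, 2023.
The date termination becomes effective: 49 calendar days after February 3, 2023 is March 24, 2023.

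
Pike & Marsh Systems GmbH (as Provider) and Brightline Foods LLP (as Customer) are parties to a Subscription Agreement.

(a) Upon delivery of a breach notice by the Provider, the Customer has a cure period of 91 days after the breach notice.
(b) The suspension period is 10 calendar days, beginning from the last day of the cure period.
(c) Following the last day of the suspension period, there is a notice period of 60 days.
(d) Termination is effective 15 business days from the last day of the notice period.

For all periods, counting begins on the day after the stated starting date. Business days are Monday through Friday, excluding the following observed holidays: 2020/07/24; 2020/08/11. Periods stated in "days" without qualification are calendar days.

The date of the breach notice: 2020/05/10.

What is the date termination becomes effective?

2020/11/06

The last day of the cure period: 91 calendar days after 2020/05/10 is 2020/08/09.
The last day of the suspension period: 2020/08/09 + 10 days = 2020/08/19.
The last day of the notice period: 60 calendar days after 2020/08/19 is 2020/10/18.
The date termination becomes effective: 15 business days after Sunday, 2020/10/18, skipping weekends — Oct 19, Oct 20, Oct 21, Oct 22, …, Nov 4, Nov 5, Nov 6 — lands on Friday, 2020/11/06.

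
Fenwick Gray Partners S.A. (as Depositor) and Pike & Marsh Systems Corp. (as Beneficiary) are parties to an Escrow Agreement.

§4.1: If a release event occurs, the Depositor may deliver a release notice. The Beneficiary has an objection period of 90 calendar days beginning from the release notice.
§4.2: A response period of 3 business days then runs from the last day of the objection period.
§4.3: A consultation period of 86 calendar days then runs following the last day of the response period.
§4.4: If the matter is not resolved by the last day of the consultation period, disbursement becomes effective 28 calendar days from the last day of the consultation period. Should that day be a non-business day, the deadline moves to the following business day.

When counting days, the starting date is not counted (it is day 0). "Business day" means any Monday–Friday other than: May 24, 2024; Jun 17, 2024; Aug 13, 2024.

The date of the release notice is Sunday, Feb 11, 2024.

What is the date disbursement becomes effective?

The last day of the objection period: Feb 11, 2024 + 90 days = May 11, 2024.
The last day of the response period: counting 3 business days from Saturday, May 11, 2024 (May 13, May 14, May 15, skipping weekends) reaches Wednesday, May 15, 2024.
The last day of the consultation period: May 15, 2024 + 86 days = Aug 9, 2024.
The date disbursement becomes effective: 28 calendar days after Aug 9, 2024 is Sep 6, 2024. Sep 6, 2024 is a Friday and is not a listed holiday, so no roll-forward applies.

Sep 6, 2024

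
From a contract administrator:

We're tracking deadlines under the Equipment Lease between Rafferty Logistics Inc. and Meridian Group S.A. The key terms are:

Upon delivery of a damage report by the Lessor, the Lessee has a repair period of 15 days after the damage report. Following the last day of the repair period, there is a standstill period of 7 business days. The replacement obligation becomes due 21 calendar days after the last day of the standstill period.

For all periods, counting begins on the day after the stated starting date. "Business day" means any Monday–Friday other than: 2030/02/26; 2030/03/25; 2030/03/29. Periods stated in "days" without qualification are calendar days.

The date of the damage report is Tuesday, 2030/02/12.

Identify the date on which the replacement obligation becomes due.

The last day of the repair period: 2030/02/12 + 15 days = 2030/02/27.
The last day of the standstill period: 7 business days after Wednesday, 2030/02/27, skipping weekends — Feb 28, Mar 1, Mar 4, Mar 5, Mar 6, Mar 7, Mar 8 — lands on Friday, 2030/03/08.
Adding 21 calendar days to 2030/03/08 gives 2030/03/29, which is the date on which the replacement obligation becomes due.

2030/03/29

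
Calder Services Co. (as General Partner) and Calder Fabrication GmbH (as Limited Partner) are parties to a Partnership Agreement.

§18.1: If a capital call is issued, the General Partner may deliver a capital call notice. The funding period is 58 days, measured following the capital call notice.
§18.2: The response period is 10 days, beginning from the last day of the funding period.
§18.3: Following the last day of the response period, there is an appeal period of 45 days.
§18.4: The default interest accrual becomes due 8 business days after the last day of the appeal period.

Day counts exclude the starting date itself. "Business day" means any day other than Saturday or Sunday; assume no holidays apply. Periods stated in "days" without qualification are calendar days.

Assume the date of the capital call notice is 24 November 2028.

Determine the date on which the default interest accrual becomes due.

The last day of the funding period: 24 November 2028 + 58 days = 21 January 2029.
The last day of the response period: 21 January 2029 + 10 days = 31 January 2029.
The last day of the appeal period: 31 January 2029 + 45 days = 17 March 2029.
The date on which the default interest accrual becomes due: 8 business days after Saturday, 17 March 2029, skipping weekends — Mar 19, Mar 20, Mar 21, Mar 22, Mar 23, Mar 26, Mar 27, Mar 28 — lands on Wednesday, 28 March 2029.

28 March 2029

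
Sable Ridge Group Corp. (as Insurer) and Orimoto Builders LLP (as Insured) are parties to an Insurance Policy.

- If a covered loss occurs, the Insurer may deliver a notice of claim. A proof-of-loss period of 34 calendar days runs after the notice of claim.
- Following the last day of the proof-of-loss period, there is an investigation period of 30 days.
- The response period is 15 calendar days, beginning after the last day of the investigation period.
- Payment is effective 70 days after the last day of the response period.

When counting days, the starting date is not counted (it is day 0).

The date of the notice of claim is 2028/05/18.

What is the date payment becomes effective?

2028/10/14

The last day of the proof-of-loss period: 2028/05/18 + 34 days = 2028/06/21.
The last day of the investigation period: 2028/06/21 + 30 days = 2028/07/21.
The last day of the response period: 2028/07/21 + 15 days = 2028/08/05.
The date payment becomes effective: 2028/08/05 + 70 days = 2028/10/14.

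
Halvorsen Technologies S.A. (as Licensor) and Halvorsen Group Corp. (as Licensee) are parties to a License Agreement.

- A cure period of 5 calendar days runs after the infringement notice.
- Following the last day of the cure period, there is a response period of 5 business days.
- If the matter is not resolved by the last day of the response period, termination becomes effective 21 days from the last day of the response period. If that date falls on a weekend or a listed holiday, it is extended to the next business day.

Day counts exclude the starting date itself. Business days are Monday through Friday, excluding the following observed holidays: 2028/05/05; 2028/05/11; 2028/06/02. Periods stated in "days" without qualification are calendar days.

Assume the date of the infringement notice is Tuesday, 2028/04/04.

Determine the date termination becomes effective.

2028/05/08

The last day of the cure period: 5 calendar days after 2028/04/04 is 2028/04/09.
From Sunday, 2028/04/09, 5 business days (Apr 10, Apr 11, Apr 12, Apr 13, Apr 14, skipping weekends) brings us to Friday, 2028/04/14, which is the last day of the response period.
The date termination becomes effective: 21 calendar days after 2028/04/14 is 2028/05/05. That falls on Friday, a listed holiday, so it rolls to the next business day, Monday, 2028/05/08.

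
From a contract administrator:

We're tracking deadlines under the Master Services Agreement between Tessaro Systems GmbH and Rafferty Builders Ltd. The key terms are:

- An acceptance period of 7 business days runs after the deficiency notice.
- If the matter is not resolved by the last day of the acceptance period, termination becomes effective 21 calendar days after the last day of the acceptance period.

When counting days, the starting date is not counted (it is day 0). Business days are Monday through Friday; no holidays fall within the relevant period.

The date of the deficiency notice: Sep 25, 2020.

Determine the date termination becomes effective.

Oct 27, 2020

The last day of the acceptance period: 7 business days after Friday, Sep 25, 2020, skipping weekends — Sep 28, Sep 29, Sep 30, Oct 1, Oct 2, Oct 5, Oct 6 — lands on Tuesday, Oct 6, 2020.
The date termination becomes effective: 21 calendar days after Oct 6, 2020 is Oct 27, 2020.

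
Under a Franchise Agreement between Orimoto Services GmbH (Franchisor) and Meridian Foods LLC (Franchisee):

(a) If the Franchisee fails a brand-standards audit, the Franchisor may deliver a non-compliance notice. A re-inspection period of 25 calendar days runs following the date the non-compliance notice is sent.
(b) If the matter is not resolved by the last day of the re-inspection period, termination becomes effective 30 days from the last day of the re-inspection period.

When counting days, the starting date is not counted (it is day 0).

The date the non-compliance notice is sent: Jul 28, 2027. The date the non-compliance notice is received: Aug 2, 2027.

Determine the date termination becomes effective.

Sep 21, 2027

Adding 25 calendar days to Jul 28, 2027 gives Aug 22, 2027, which is the last day of the re-inspection period.
Adding 30 calendar days to Aug 22, 2027 gives Sep 21, 2027, which is the date termination becomes effective.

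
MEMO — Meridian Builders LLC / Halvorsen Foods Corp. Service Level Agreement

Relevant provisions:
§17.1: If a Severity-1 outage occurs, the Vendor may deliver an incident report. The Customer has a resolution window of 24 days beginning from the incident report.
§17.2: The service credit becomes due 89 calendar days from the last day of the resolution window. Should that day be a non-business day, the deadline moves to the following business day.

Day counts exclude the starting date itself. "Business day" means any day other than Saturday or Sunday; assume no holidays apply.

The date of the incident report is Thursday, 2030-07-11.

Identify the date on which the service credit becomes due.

2030-11-01

The last day of the resolution window: 24 calendar days after 2030-07-11 is 2030-08-04.
The date on which the service credit becomes due: 2030-08-04 + 89 days = 2030-11-01. 2030-11-01 is a Friday, so no roll-forward applies.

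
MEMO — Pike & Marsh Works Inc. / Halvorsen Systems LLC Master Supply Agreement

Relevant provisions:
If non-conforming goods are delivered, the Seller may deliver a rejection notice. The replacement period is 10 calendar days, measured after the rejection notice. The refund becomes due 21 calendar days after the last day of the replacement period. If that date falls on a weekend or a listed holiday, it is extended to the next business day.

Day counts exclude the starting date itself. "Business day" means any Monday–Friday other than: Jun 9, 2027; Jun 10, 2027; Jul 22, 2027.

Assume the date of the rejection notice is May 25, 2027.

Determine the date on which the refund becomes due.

Jun 25, 2027

Adding 10 calendar days to May 25, 2027 gives Jun 4, 2027, which is the last day of the replacement period.
The date on which the refund becomes due: Jun 4, 2027 + 21 days = Jun 25, 2027. Jun 25, 2027 is a Friday and is not a listed holiday, so no roll-forward applies.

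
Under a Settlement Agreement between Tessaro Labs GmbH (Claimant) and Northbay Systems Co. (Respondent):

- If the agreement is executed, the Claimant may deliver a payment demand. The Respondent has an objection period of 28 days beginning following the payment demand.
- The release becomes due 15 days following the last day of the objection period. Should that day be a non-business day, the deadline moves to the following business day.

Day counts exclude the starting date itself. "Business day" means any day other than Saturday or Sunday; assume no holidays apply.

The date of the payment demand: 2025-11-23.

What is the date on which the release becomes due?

2026-01-05

The last day of the objection period: 2025-11-23 + 28 days = 2025-12-21.
The date on which the release becomes due: 2025-12-21 + 15 days = 2026-01-05. 2026-01-05 is a Monday, so no roll-forward applies.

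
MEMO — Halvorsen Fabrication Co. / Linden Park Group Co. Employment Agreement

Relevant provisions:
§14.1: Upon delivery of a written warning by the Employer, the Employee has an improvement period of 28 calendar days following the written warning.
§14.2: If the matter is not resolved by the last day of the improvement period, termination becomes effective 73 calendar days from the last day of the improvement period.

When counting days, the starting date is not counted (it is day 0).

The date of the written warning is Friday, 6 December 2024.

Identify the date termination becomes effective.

17 March 2025

The last day of the improvement period: 28 calendar days after 6 December 2024 is 3 January 2025.
Adding 73 calendar days to 3 January 2025 gives 17 March 2025, which is the date termination becomes effective.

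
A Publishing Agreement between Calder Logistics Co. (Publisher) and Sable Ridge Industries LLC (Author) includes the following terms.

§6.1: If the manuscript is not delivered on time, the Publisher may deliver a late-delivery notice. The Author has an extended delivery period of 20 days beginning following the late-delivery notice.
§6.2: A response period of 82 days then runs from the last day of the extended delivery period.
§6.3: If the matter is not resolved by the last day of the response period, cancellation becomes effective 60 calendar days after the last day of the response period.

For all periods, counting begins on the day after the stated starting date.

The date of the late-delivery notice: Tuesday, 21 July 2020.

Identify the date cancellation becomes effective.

30 December 2020

The last day of the extended delivery period: 21 July 2020 + 20 days = 10 August 2020.
The last day of the response period: 10 August 2020 + 82 days = 31 October 2020.
The date cancellation becomes effective: 31 October 2020 + 60 days = 30 December 2020.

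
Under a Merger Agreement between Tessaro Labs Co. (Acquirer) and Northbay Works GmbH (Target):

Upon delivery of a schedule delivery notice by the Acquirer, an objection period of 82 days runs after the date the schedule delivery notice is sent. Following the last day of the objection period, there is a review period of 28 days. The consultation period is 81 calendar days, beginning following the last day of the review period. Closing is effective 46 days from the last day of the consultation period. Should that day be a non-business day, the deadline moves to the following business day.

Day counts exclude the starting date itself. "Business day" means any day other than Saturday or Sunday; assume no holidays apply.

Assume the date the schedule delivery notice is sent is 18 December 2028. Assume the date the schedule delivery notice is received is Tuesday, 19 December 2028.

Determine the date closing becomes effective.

13 August 2029

The last day of the objection period: 18 December 2028 + 82 days = 10 March 2029.
The last day of the review period: 10 March 2029 + 28 days = 7 April 2029.
Adding 81 calendar days to 7 April 2029 gives 27 June 2029, which is the last day of the consultation period.
The date closing becomes effective: 27 June 2029 + 46 days = 12 August 2029. That falls on a Sunday, so it rolls to the next business day, Monday, 13 August 2029.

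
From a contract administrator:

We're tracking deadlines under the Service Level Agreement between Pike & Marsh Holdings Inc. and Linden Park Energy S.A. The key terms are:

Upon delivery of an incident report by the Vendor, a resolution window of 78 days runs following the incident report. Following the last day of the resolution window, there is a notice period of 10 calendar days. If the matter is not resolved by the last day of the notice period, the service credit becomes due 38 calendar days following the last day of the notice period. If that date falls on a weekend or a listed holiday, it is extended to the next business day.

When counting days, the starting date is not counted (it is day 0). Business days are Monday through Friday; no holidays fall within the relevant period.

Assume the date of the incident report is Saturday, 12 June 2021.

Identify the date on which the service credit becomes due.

18 October 2021

Adding 78 calendar days to 12 June 2021 gives 29 August 2021, which is the last day of the resolution window.
The last day of the notice period: 29 August 2021 + 10 days = 8 September 2021.
The date on which the service credit becomes due: 8 September 2021 + 38 days = 16 October 2021. That falls on a Saturday, so it rolls to the next business day, Monday, 18 October 2021.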